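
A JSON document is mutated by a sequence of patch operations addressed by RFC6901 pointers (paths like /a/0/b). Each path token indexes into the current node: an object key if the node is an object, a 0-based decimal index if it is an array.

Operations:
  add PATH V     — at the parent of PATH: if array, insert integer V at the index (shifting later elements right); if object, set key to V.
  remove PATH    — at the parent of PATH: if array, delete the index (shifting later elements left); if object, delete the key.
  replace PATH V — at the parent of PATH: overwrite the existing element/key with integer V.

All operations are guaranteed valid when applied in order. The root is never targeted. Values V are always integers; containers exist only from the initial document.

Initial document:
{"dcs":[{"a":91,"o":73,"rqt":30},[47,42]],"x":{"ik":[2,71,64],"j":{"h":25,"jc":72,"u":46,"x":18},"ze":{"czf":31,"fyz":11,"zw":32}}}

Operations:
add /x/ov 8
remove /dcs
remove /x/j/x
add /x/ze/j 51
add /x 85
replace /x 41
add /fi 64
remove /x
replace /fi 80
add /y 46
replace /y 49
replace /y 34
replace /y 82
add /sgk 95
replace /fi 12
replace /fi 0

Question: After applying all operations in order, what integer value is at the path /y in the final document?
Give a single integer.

Answer: 82

Derivation:
After op 1 (add /x/ov 8): {"dcs":[{"a":91,"o":73,"rqt":30},[47,42]],"x":{"ik":[2,71,64],"j":{"h":25,"jc":72,"u":46,"x":18},"ov":8,"ze":{"czf":31,"fyz":11,"zw":32}}}
After op 2 (remove /dcs): {"x":{"ik":[2,71,64],"j":{"h":25,"jc":72,"u":46,"x":18},"ov":8,"ze":{"czf":31,"fyz":11,"zw":32}}}
After op 3 (remove /x/j/x): {"x":{"ik":[2,71,64],"j":{"h":25,"jc":72,"u":46},"ov":8,"ze":{"czf":31,"fyz":11,"zw":32}}}
After op 4 (add /x/ze/j 51): {"x":{"ik":[2,71,64],"j":{"h":25,"jc":72,"u":46},"ov":8,"ze":{"czf":31,"fyz":11,"j":51,"zw":32}}}
After op 5 (add /x 85): {"x":85}
After op 6 (replace /x 41): {"x":41}
After op 7 (add /fi 64): {"fi":64,"x":41}
After op 8 (remove /x): {"fi":64}
After op 9 (replace /fi 80): {"fi":80}
After op 10 (add /y 46): {"fi":80,"y":46}
After op 11 (replace /y 49): {"fi":80,"y":49}
After op 12 (replace /y 34): {"fi":80,"y":34}
After op 13 (replace /y 82): {"fi":80,"y":82}
After op 14 (add /sgk 95): {"fi":80,"sgk":95,"y":82}
After op 15 (replace /fi 12): {"fi":12,"sgk":95,"y":82}
After op 16 (replace /fi 0): {"fi":0,"sgk":95,"y":82}
Value at /y: 82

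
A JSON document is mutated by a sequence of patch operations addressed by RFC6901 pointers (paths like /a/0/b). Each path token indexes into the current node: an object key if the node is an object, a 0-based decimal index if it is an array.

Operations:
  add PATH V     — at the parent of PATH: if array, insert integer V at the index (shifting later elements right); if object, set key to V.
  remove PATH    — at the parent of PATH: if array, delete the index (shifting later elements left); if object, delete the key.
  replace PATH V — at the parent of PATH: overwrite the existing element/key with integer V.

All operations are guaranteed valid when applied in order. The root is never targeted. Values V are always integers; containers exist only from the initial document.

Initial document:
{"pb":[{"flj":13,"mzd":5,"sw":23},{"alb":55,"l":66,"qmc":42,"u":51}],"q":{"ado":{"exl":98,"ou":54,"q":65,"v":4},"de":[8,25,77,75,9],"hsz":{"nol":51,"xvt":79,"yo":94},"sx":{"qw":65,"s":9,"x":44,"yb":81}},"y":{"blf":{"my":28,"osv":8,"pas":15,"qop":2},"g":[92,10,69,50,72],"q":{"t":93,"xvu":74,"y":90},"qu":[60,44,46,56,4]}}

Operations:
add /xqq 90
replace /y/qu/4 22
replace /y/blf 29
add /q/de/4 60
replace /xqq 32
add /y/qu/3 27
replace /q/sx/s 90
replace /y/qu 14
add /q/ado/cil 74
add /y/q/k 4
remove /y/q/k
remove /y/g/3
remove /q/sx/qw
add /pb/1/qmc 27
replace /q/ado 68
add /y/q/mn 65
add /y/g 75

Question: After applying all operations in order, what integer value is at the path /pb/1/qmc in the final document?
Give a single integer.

Answer: 27

Derivation:
After op 1 (add /xqq 90): {"pb":[{"flj":13,"mzd":5,"sw":23},{"alb":55,"l":66,"qmc":42,"u":51}],"q":{"ado":{"exl":98,"ou":54,"q":65,"v":4},"de":[8,25,77,75,9],"hsz":{"nol":51,"xvt":79,"yo":94},"sx":{"qw":65,"s":9,"x":44,"yb":81}},"xqq":90,"y":{"blf":{"my":28,"osv":8,"pas":15,"qop":2},"g":[92,10,69,50,72],"q":{"t":93,"xvu":74,"y":90},"qu":[60,44,46,56,4]}}
After op 2 (replace /y/qu/4 22): {"pb":[{"flj":13,"mzd":5,"sw":23},{"alb":55,"l":66,"qmc":42,"u":51}],"q":{"ado":{"exl":98,"ou":54,"q":65,"v":4},"de":[8,25,77,75,9],"hsz":{"nol":51,"xvt":79,"yo":94},"sx":{"qw":65,"s":9,"x":44,"yb":81}},"xqq":90,"y":{"blf":{"my":28,"osv":8,"pas":15,"qop":2},"g":[92,10,69,50,72],"q":{"t":93,"xvu":74,"y":90},"qu":[60,44,46,56,22]}}
After op 3 (replace /y/blf 29): {"pb":[{"flj":13,"mzd":5,"sw":23},{"alb":55,"l":66,"qmc":42,"u":51}],"q":{"ado":{"exl":98,"ou":54,"q":65,"v":4},"de":[8,25,77,75,9],"hsz":{"nol":51,"xvt":79,"yo":94},"sx":{"qw":65,"s":9,"x":44,"yb":81}},"xqq":90,"y":{"blf":29,"g":[92,10,69,50,72],"q":{"t":93,"xvu":74,"y":90},"qu":[60,44,46,56,22]}}
After op 4 (add /q/de/4 60): {"pb":[{"flj":13,"mzd":5,"sw":23},{"alb":55,"l":66,"qmc":42,"u":51}],"q":{"ado":{"exl":98,"ou":54,"q":65,"v":4},"de":[8,25,77,75,60,9],"hsz":{"nol":51,"xvt":79,"yo":94},"sx":{"qw":65,"s":9,"x":44,"yb":81}},"xqq":90,"y":{"blf":29,"g":[92,10,69,50,72],"q":{"t":93,"xvu":74,"y":90},"qu":[60,44,46,56,22]}}
After op 5 (replace /xqq 32): {"pb":[{"flj":13,"mzd":5,"sw":23},{"alb":55,"l":66,"qmc":42,"u":51}],"q":{"ado":{"exl":98,"ou":54,"q":65,"v":4},"de":[8,25,77,75,60,9],"hsz":{"nol":51,"xvt":79,"yo":94},"sx":{"qw":65,"s":9,"x":44,"yb":81}},"xqq":32,"y":{"blf":29,"g":[92,10,69,50,72],"q":{"t":93,"xvu":74,"y":90},"qu":[60,44,46,56,22]}}
After op 6 (add /y/qu/3 27): {"pb":[{"flj":13,"mzd":5,"sw":23},{"alb":55,"l":66,"qmc":42,"u":51}],"q":{"ado":{"exl":98,"ou":54,"q":65,"v":4},"de":[8,25,77,75,60,9],"hsz":{"nol":51,"xvt":79,"yo":94},"sx":{"qw":65,"s":9,"x":44,"yb":81}},"xqq":32,"y":{"blf":29,"g":[92,10,69,50,72],"q":{"t":93,"xvu":74,"y":90},"qu":[60,44,46,27,56,22]}}
After op 7 (replace /q/sx/s 90): {"pb":[{"flj":13,"mzd":5,"sw":23},{"alb":55,"l":66,"qmc":42,"u":51}],"q":{"ado":{"exl":98,"ou":54,"q":65,"v":4},"de":[8,25,77,75,60,9],"hsz":{"nol":51,"xvt":79,"yo":94},"sx":{"qw":65,"s":90,"x":44,"yb":81}},"xqq":32,"y":{"blf":29,"g":[92,10,69,50,72],"q":{"t":93,"xvu":74,"y":90},"qu":[60,44,46,27,56,22]}}
After op 8 (replace /y/qu 14): {"pb":[{"flj":13,"mzd":5,"sw":23},{"alb":55,"l":66,"qmc":42,"u":51}],"q":{"ado":{"exl":98,"ou":54,"q":65,"v":4},"de":[8,25,77,75,60,9],"hsz":{"nol":51,"xvt":79,"yo":94},"sx":{"qw":65,"s":90,"x":44,"yb":81}},"xqq":32,"y":{"blf":29,"g":[92,10,69,50,72],"q":{"t":93,"xvu":74,"y":90},"qu":14}}
After op 9 (add /q/ado/cil 74): {"pb":[{"flj":13,"mzd":5,"sw":23},{"alb":55,"l":66,"qmc":42,"u":51}],"q":{"ado":{"cil":74,"exl":98,"ou":54,"q":65,"v":4},"de":[8,25,77,75,60,9],"hsz":{"nol":51,"xvt":79,"yo":94},"sx":{"qw":65,"s":90,"x":44,"yb":81}},"xqq":32,"y":{"blf":29,"g":[92,10,69,50,72],"q":{"t":93,"xvu":74,"y":90},"qu":14}}
After op 10 (add /y/q/k 4): {"pb":[{"flj":13,"mzd":5,"sw":23},{"alb":55,"l":66,"qmc":42,"u":51}],"q":{"ado":{"cil":74,"exl":98,"ou":54,"q":65,"v":4},"de":[8,25,77,75,60,9],"hsz":{"nol":51,"xvt":79,"yo":94},"sx":{"qw":65,"s":90,"x":44,"yb":81}},"xqq":32,"y":{"blf":29,"g":[92,10,69,50,72],"q":{"k":4,"t":93,"xvu":74,"y":90},"qu":14}}
After op 11 (remove /y/q/k): {"pb":[{"flj":13,"mzd":5,"sw":23},{"alb":55,"l":66,"qmc":42,"u":51}],"q":{"ado":{"cil":74,"exl":98,"ou":54,"q":65,"v":4},"de":[8,25,77,75,60,9],"hsz":{"nol":51,"xvt":79,"yo":94},"sx":{"qw":65,"s":90,"x":44,"yb":81}},"xqq":32,"y":{"blf":29,"g":[92,10,69,50,72],"q":{"t":93,"xvu":74,"y":90},"qu":14}}
After op 12 (remove /y/g/3): {"pb":[{"flj":13,"mzd":5,"sw":23},{"alb":55,"l":66,"qmc":42,"u":51}],"q":{"ado":{"cil":74,"exl":98,"ou":54,"q":65,"v":4},"de":[8,25,77,75,60,9],"hsz":{"nol":51,"xvt":79,"yo":94},"sx":{"qw":65,"s":90,"x":44,"yb":81}},"xqq":32,"y":{"blf":29,"g":[92,10,69,72],"q":{"t":93,"xvu":74,"y":90},"qu":14}}
After op 13 (remove /q/sx/qw): {"pb":[{"flj":13,"mzd":5,"sw":23},{"alb":55,"l":66,"qmc":42,"u":51}],"q":{"ado":{"cil":74,"exl":98,"ou":54,"q":65,"v":4},"de":[8,25,77,75,60,9],"hsz":{"nol":51,"xvt":79,"yo":94},"sx":{"s":90,"x":44,"yb":81}},"xqq":32,"y":{"blf":29,"g":[92,10,69,72],"q":{"t":93,"xvu":74,"y":90},"qu":14}}
After op 14 (add /pb/1/qmc 27): {"pb":[{"flj":13,"mzd":5,"sw":23},{"alb":55,"l":66,"qmc":27,"u":51}],"q":{"ado":{"cil":74,"exl":98,"ou":54,"q":65,"v":4},"de":[8,25,77,75,60,9],"hsz":{"nol":51,"xvt":79,"yo":94},"sx":{"s":90,"x":44,"yb":81}},"xqq":32,"y":{"blf":29,"g":[92,10,69,72],"q":{"t":93,"xvu":74,"y":90},"qu":14}}
After op 15 (replace /q/ado 68): {"pb":[{"flj":13,"mzd":5,"sw":23},{"alb":55,"l":66,"qmc":27,"u":51}],"q":{"ado":68,"de":[8,25,77,75,60,9],"hsz":{"nol":51,"xvt":79,"yo":94},"sx":{"s":90,"x":44,"yb":81}},"xqq":32,"y":{"blf":29,"g":[92,10,69,72],"q":{"t":93,"xvu":74,"y":90},"qu":14}}
After op 16 (add /y/q/mn 65): {"pb":[{"flj":13,"mzd":5,"sw":23},{"alb":55,"l":66,"qmc":27,"u":51}],"q":{"ado":68,"de":[8,25,77,75,60,9],"hsz":{"nol":51,"xvt":79,"yo":94},"sx":{"s":90,"x":44,"yb":81}},"xqq":32,"y":{"blf":29,"g":[92,10,69,72],"q":{"mn":65,"t":93,"xvu":74,"y":90},"qu":14}}
After op 17 (add /y/g 75): {"pb":[{"flj":13,"mzd":5,"sw":23},{"alb":55,"l":66,"qmc":27,"u":51}],"q":{"ado":68,"de":[8,25,77,75,60,9],"hsz":{"nol":51,"xvt":79,"yo":94},"sx":{"s":90,"x":44,"yb":81}},"xqq":32,"y":{"blf":29,"g":75,"q":{"mn":65,"t":93,"xvu":74,"y":90},"qu":14}}
Value at /pb/1/qmc: 27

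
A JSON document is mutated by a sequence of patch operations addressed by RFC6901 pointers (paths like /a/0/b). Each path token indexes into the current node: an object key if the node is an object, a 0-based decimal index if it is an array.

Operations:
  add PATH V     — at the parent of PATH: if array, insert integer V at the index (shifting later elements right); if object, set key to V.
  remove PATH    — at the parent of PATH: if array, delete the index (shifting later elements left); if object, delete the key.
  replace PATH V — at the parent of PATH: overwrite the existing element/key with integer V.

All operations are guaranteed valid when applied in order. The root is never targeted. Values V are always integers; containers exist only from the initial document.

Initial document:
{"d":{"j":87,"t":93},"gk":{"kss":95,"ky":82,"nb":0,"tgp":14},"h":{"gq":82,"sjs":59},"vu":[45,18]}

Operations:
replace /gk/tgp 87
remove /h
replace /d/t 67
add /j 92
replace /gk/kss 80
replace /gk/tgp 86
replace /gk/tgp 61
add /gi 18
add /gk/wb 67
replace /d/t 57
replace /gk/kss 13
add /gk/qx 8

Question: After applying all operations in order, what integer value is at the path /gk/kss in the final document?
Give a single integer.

After op 1 (replace /gk/tgp 87): {"d":{"j":87,"t":93},"gk":{"kss":95,"ky":82,"nb":0,"tgp":87},"h":{"gq":82,"sjs":59},"vu":[45,18]}
After op 2 (remove /h): {"d":{"j":87,"t":93},"gk":{"kss":95,"ky":82,"nb":0,"tgp":87},"vu":[45,18]}
After op 3 (replace /d/t 67): {"d":{"j":87,"t":67},"gk":{"kss":95,"ky":82,"nb":0,"tgp":87},"vu":[45,18]}
After op 4 (add /j 92): {"d":{"j":87,"t":67},"gk":{"kss":95,"ky":82,"nb":0,"tgp":87},"j":92,"vu":[45,18]}
After op 5 (replace /gk/kss 80): {"d":{"j":87,"t":67},"gk":{"kss":80,"ky":82,"nb":0,"tgp":87},"j":92,"vu":[45,18]}
After op 6 (replace /gk/tgp 86): {"d":{"j":87,"t":67},"gk":{"kss":80,"ky":82,"nb":0,"tgp":86},"j":92,"vu":[45,18]}
After op 7 (replace /gk/tgp 61): {"d":{"j":87,"t":67},"gk":{"kss":80,"ky":82,"nb":0,"tgp":61},"j":92,"vu":[45,18]}
After op 8 (add /gi 18): {"d":{"j":87,"t":67},"gi":18,"gk":{"kss":80,"ky":82,"nb":0,"tgp":61},"j":92,"vu":[45,18]}
After op 9 (add /gk/wb 67): {"d":{"j":87,"t":67},"gi":18,"gk":{"kss":80,"ky":82,"nb":0,"tgp":61,"wb":67},"j":92,"vu":[45,18]}
After op 10 (replace /d/t 57): {"d":{"j":87,"t":57},"gi":18,"gk":{"kss":80,"ky":82,"nb":0,"tgp":61,"wb":67},"j":92,"vu":[45,18]}
After op 11 (replace /gk/kss 13): {"d":{"j":87,"t":57},"gi":18,"gk":{"kss":13,"ky":82,"nb":0,"tgp":61,"wb":67},"j":92,"vu":[45,18]}
After op 12 (add /gk/qx 8): {"d":{"j":87,"t":57},"gi":18,"gk":{"kss":13,"ky":82,"nb":0,"qx":8,"tgp":61,"wb":67},"j":92,"vu":[45,18]}
Value at /gk/kss: 13

Answer: 13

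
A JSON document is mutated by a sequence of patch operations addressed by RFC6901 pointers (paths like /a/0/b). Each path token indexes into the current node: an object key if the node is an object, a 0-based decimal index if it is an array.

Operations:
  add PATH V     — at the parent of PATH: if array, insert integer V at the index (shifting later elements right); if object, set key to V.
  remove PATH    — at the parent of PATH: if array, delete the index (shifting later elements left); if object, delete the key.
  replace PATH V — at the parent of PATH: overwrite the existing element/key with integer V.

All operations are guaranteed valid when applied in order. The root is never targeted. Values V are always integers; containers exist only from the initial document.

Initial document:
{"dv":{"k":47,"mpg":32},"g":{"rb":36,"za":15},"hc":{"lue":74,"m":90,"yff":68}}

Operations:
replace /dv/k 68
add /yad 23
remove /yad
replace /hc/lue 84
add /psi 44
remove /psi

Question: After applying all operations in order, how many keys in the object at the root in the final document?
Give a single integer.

Answer: 3

Derivation:
After op 1 (replace /dv/k 68): {"dv":{"k":68,"mpg":32},"g":{"rb":36,"za":15},"hc":{"lue":74,"m":90,"yff":68}}
After op 2 (add /yad 23): {"dv":{"k":68,"mpg":32},"g":{"rb":36,"za":15},"hc":{"lue":74,"m":90,"yff":68},"yad":23}
After op 3 (remove /yad): {"dv":{"k":68,"mpg":32},"g":{"rb":36,"za":15},"hc":{"lue":74,"m":90,"yff":68}}
After op 4 (replace /hc/lue 84): {"dv":{"k":68,"mpg":32},"g":{"rb":36,"za":15},"hc":{"lue":84,"m":90,"yff":68}}
After op 5 (add /psi 44): {"dv":{"k":68,"mpg":32},"g":{"rb":36,"za":15},"hc":{"lue":84,"m":90,"yff":68},"psi":44}
After op 6 (remove /psi): {"dv":{"k":68,"mpg":32},"g":{"rb":36,"za":15},"hc":{"lue":84,"m":90,"yff":68}}
Size at the root: 3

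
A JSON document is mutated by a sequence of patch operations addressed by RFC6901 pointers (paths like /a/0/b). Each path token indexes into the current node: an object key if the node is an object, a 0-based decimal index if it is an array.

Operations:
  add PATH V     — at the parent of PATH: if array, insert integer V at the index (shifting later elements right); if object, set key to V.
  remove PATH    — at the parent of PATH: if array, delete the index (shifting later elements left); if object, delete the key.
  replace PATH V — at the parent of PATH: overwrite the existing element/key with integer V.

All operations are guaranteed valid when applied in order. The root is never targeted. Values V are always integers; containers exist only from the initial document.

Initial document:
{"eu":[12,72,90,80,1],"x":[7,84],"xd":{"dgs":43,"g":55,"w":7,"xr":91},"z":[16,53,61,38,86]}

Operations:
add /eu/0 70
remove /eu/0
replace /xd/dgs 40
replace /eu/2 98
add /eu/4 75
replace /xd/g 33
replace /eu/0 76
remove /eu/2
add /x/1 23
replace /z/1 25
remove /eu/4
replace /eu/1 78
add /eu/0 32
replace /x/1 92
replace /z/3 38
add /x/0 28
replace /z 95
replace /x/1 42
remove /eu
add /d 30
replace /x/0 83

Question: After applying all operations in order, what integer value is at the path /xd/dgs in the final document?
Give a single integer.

After op 1 (add /eu/0 70): {"eu":[70,12,72,90,80,1],"x":[7,84],"xd":{"dgs":43,"g":55,"w":7,"xr":91},"z":[16,53,61,38,86]}
After op 2 (remove /eu/0): {"eu":[12,72,90,80,1],"x":[7,84],"xd":{"dgs":43,"g":55,"w":7,"xr":91},"z":[16,53,61,38,86]}
After op 3 (replace /xd/dgs 40): {"eu":[12,72,90,80,1],"x":[7,84],"xd":{"dgs":40,"g":55,"w":7,"xr":91},"z":[16,53,61,38,86]}
After op 4 (replace /eu/2 98): {"eu":[12,72,98,80,1],"x":[7,84],"xd":{"dgs":40,"g":55,"w":7,"xr":91},"z":[16,53,61,38,86]}
After op 5 (add /eu/4 75): {"eu":[12,72,98,80,75,1],"x":[7,84],"xd":{"dgs":40,"g":55,"w":7,"xr":91},"z":[16,53,61,38,86]}
After op 6 (replace /xd/g 33): {"eu":[12,72,98,80,75,1],"x":[7,84],"xd":{"dgs":40,"g":33,"w":7,"xr":91},"z":[16,53,61,38,86]}
After op 7 (replace /eu/0 76): {"eu":[76,72,98,80,75,1],"x":[7,84],"xd":{"dgs":40,"g":33,"w":7,"xr":91},"z":[16,53,61,38,86]}
After op 8 (remove /eu/2): {"eu":[76,72,80,75,1],"x":[7,84],"xd":{"dgs":40,"g":33,"w":7,"xr":91},"z":[16,53,61,38,86]}
After op 9 (add /x/1 23): {"eu":[76,72,80,75,1],"x":[7,23,84],"xd":{"dgs":40,"g":33,"w":7,"xr":91},"z":[16,53,61,38,86]}
After op 10 (replace /z/1 25): {"eu":[76,72,80,75,1],"x":[7,23,84],"xd":{"dgs":40,"g":33,"w":7,"xr":91},"z":[16,25,61,38,86]}
After op 11 (remove /eu/4): {"eu":[76,72,80,75],"x":[7,23,84],"xd":{"dgs":40,"g":33,"w":7,"xr":91},"z":[16,25,61,38,86]}
After op 12 (replace /eu/1 78): {"eu":[76,78,80,75],"x":[7,23,84],"xd":{"dgs":40,"g":33,"w":7,"xr":91},"z":[16,25,61,38,86]}
After op 13 (add /eu/0 32): {"eu":[32,76,78,80,75],"x":[7,23,84],"xd":{"dgs":40,"g":33,"w":7,"xr":91},"z":[16,25,61,38,86]}
After op 14 (replace /x/1 92): {"eu":[32,76,78,80,75],"x":[7,92,84],"xd":{"dgs":40,"g":33,"w":7,"xr":91},"z":[16,25,61,38,86]}
After op 15 (replace /z/3 38): {"eu":[32,76,78,80,75],"x":[7,92,84],"xd":{"dgs":40,"g":33,"w":7,"xr":91},"z":[16,25,61,38,86]}
After op 16 (add /x/0 28): {"eu":[32,76,78,80,75],"x":[28,7,92,84],"xd":{"dgs":40,"g":33,"w":7,"xr":91},"z":[16,25,61,38,86]}
After op 17 (replace /z 95): {"eu":[32,76,78,80,75],"x":[28,7,92,84],"xd":{"dgs":40,"g":33,"w":7,"xr":91},"z":95}
After op 18 (replace /x/1 42): {"eu":[32,76,78,80,75],"x":[28,42,92,84],"xd":{"dgs":40,"g":33,"w":7,"xr":91},"z":95}
After op 19 (remove /eu): {"x":[28,42,92,84],"xd":{"dgs":40,"g":33,"w":7,"xr":91},"z":95}
After op 20 (add /d 30): {"d":30,"x":[28,42,92,84],"xd":{"dgs":40,"g":33,"w":7,"xr":91},"z":95}
After op 21 (replace /x/0 83): {"d":30,"x":[83,42,92,84],"xd":{"dgs":40,"g":33,"w":7,"xr":91},"z":95}
Value at /xd/dgs: 40

Answer: 40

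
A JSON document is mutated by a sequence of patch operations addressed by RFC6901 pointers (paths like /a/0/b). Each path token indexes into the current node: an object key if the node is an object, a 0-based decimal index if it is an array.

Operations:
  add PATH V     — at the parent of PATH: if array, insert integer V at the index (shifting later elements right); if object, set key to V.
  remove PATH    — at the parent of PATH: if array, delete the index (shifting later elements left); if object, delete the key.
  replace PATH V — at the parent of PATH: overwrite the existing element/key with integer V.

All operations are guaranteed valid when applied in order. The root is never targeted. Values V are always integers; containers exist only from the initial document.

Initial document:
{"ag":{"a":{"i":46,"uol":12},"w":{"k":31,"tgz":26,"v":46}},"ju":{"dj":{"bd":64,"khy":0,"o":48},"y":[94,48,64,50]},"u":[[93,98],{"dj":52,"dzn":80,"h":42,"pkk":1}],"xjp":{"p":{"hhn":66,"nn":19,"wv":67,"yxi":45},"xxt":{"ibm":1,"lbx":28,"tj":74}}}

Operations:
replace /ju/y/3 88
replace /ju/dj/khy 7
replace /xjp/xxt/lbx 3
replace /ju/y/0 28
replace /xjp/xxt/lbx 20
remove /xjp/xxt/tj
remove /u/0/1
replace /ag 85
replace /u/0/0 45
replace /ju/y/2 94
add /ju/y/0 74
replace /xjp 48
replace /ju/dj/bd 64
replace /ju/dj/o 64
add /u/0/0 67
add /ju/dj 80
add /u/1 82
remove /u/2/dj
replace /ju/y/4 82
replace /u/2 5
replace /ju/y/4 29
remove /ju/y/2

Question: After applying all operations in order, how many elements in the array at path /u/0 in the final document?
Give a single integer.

Answer: 2

Derivation:
After op 1 (replace /ju/y/3 88): {"ag":{"a":{"i":46,"uol":12},"w":{"k":31,"tgz":26,"v":46}},"ju":{"dj":{"bd":64,"khy":0,"o":48},"y":[94,48,64,88]},"u":[[93,98],{"dj":52,"dzn":80,"h":42,"pkk":1}],"xjp":{"p":{"hhn":66,"nn":19,"wv":67,"yxi":45},"xxt":{"ibm":1,"lbx":28,"tj":74}}}
After op 2 (replace /ju/dj/khy 7): {"ag":{"a":{"i":46,"uol":12},"w":{"k":31,"tgz":26,"v":46}},"ju":{"dj":{"bd":64,"khy":7,"o":48},"y":[94,48,64,88]},"u":[[93,98],{"dj":52,"dzn":80,"h":42,"pkk":1}],"xjp":{"p":{"hhn":66,"nn":19,"wv":67,"yxi":45},"xxt":{"ibm":1,"lbx":28,"tj":74}}}
After op 3 (replace /xjp/xxt/lbx 3): {"ag":{"a":{"i":46,"uol":12},"w":{"k":31,"tgz":26,"v":46}},"ju":{"dj":{"bd":64,"khy":7,"o":48},"y":[94,48,64,88]},"u":[[93,98],{"dj":52,"dzn":80,"h":42,"pkk":1}],"xjp":{"p":{"hhn":66,"nn":19,"wv":67,"yxi":45},"xxt":{"ibm":1,"lbx":3,"tj":74}}}
After op 4 (replace /ju/y/0 28): {"ag":{"a":{"i":46,"uol":12},"w":{"k":31,"tgz":26,"v":46}},"ju":{"dj":{"bd":64,"khy":7,"o":48},"y":[28,48,64,88]},"u":[[93,98],{"dj":52,"dzn":80,"h":42,"pkk":1}],"xjp":{"p":{"hhn":66,"nn":19,"wv":67,"yxi":45},"xxt":{"ibm":1,"lbx":3,"tj":74}}}
After op 5 (replace /xjp/xxt/lbx 20): {"ag":{"a":{"i":46,"uol":12},"w":{"k":31,"tgz":26,"v":46}},"ju":{"dj":{"bd":64,"khy":7,"o":48},"y":[28,48,64,88]},"u":[[93,98],{"dj":52,"dzn":80,"h":42,"pkk":1}],"xjp":{"p":{"hhn":66,"nn":19,"wv":67,"yxi":45},"xxt":{"ibm":1,"lbx":20,"tj":74}}}
After op 6 (remove /xjp/xxt/tj): {"ag":{"a":{"i":46,"uol":12},"w":{"k":31,"tgz":26,"v":46}},"ju":{"dj":{"bd":64,"khy":7,"o":48},"y":[28,48,64,88]},"u":[[93,98],{"dj":52,"dzn":80,"h":42,"pkk":1}],"xjp":{"p":{"hhn":66,"nn":19,"wv":67,"yxi":45},"xxt":{"ibm":1,"lbx":20}}}
After op 7 (remove /u/0/1): {"ag":{"a":{"i":46,"uol":12},"w":{"k":31,"tgz":26,"v":46}},"ju":{"dj":{"bd":64,"khy":7,"o":48},"y":[28,48,64,88]},"u":[[93],{"dj":52,"dzn":80,"h":42,"pkk":1}],"xjp":{"p":{"hhn":66,"nn":19,"wv":67,"yxi":45},"xxt":{"ibm":1,"lbx":20}}}
After op 8 (replace /ag 85): {"ag":85,"ju":{"dj":{"bd":64,"khy":7,"o":48},"y":[28,48,64,88]},"u":[[93],{"dj":52,"dzn":80,"h":42,"pkk":1}],"xjp":{"p":{"hhn":66,"nn":19,"wv":67,"yxi":45},"xxt":{"ibm":1,"lbx":20}}}
After op 9 (replace /u/0/0 45): {"ag":85,"ju":{"dj":{"bd":64,"khy":7,"o":48},"y":[28,48,64,88]},"u":[[45],{"dj":52,"dzn":80,"h":42,"pkk":1}],"xjp":{"p":{"hhn":66,"nn":19,"wv":67,"yxi":45},"xxt":{"ibm":1,"lbx":20}}}
After op 10 (replace /ju/y/2 94): {"ag":85,"ju":{"dj":{"bd":64,"khy":7,"o":48},"y":[28,48,94,88]},"u":[[45],{"dj":52,"dzn":80,"h":42,"pkk":1}],"xjp":{"p":{"hhn":66,"nn":19,"wv":67,"yxi":45},"xxt":{"ibm":1,"lbx":20}}}
After op 11 (add /ju/y/0 74): {"ag":85,"ju":{"dj":{"bd":64,"khy":7,"o":48},"y":[74,28,48,94,88]},"u":[[45],{"dj":52,"dzn":80,"h":42,"pkk":1}],"xjp":{"p":{"hhn":66,"nn":19,"wv":67,"yxi":45},"xxt":{"ibm":1,"lbx":20}}}
After op 12 (replace /xjp 48): {"ag":85,"ju":{"dj":{"bd":64,"khy":7,"o":48},"y":[74,28,48,94,88]},"u":[[45],{"dj":52,"dzn":80,"h":42,"pkk":1}],"xjp":48}
After op 13 (replace /ju/dj/bd 64): {"ag":85,"ju":{"dj":{"bd":64,"khy":7,"o":48},"y":[74,28,48,94,88]},"u":[[45],{"dj":52,"dzn":80,"h":42,"pkk":1}],"xjp":48}
After op 14 (replace /ju/dj/o 64): {"ag":85,"ju":{"dj":{"bd":64,"khy":7,"o":64},"y":[74,28,48,94,88]},"u":[[45],{"dj":52,"dzn":80,"h":42,"pkk":1}],"xjp":48}
After op 15 (add /u/0/0 67): {"ag":85,"ju":{"dj":{"bd":64,"khy":7,"o":64},"y":[74,28,48,94,88]},"u":[[67,45],{"dj":52,"dzn":80,"h":42,"pkk":1}],"xjp":48}
After op 16 (add /ju/dj 80): {"ag":85,"ju":{"dj":80,"y":[74,28,48,94,88]},"u":[[67,45],{"dj":52,"dzn":80,"h":42,"pkk":1}],"xjp":48}
After op 17 (add /u/1 82): {"ag":85,"ju":{"dj":80,"y":[74,28,48,94,88]},"u":[[67,45],82,{"dj":52,"dzn":80,"h":42,"pkk":1}],"xjp":48}
After op 18 (remove /u/2/dj): {"ag":85,"ju":{"dj":80,"y":[74,28,48,94,88]},"u":[[67,45],82,{"dzn":80,"h":42,"pkk":1}],"xjp":48}
After op 19 (replace /ju/y/4 82): {"ag":85,"ju":{"dj":80,"y":[74,28,48,94,82]},"u":[[67,45],82,{"dzn":80,"h":42,"pkk":1}],"xjp":48}
After op 20 (replace /u/2 5): {"ag":85,"ju":{"dj":80,"y":[74,28,48,94,82]},"u":[[67,45],82,5],"xjp":48}
After op 21 (replace /ju/y/4 29): {"ag":85,"ju":{"dj":80,"y":[74,28,48,94,29]},"u":[[67,45],82,5],"xjp":48}
After op 22 (remove /ju/y/2): {"ag":85,"ju":{"dj":80,"y":[74,28,94,29]},"u":[[67,45],82,5],"xjp":48}
Size at path /u/0: 2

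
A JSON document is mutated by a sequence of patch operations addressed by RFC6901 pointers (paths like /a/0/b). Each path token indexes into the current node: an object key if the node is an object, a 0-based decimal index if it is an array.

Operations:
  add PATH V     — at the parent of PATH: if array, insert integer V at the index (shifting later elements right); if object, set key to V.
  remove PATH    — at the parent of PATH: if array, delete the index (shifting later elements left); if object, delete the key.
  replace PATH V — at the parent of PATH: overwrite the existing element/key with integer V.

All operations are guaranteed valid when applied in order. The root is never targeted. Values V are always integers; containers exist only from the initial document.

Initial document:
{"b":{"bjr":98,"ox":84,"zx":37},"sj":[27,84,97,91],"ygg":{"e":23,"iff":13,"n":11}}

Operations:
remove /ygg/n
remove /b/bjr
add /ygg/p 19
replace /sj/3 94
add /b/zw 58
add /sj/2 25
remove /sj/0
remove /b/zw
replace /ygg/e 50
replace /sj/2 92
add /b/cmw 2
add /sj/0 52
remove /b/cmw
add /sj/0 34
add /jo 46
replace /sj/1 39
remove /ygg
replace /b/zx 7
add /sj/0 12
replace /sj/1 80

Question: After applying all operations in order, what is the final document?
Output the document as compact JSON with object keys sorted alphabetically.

After op 1 (remove /ygg/n): {"b":{"bjr":98,"ox":84,"zx":37},"sj":[27,84,97,91],"ygg":{"e":23,"iff":13}}
After op 2 (remove /b/bjr): {"b":{"ox":84,"zx":37},"sj":[27,84,97,91],"ygg":{"e":23,"iff":13}}
After op 3 (add /ygg/p 19): {"b":{"ox":84,"zx":37},"sj":[27,84,97,91],"ygg":{"e":23,"iff":13,"p":19}}
After op 4 (replace /sj/3 94): {"b":{"ox":84,"zx":37},"sj":[27,84,97,94],"ygg":{"e":23,"iff":13,"p":19}}
After op 5 (add /b/zw 58): {"b":{"ox":84,"zw":58,"zx":37},"sj":[27,84,97,94],"ygg":{"e":23,"iff":13,"p":19}}
After op 6 (add /sj/2 25): {"b":{"ox":84,"zw":58,"zx":37},"sj":[27,84,25,97,94],"ygg":{"e":23,"iff":13,"p":19}}
After op 7 (remove /sj/0): {"b":{"ox":84,"zw":58,"zx":37},"sj":[84,25,97,94],"ygg":{"e":23,"iff":13,"p":19}}
After op 8 (remove /b/zw): {"b":{"ox":84,"zx":37},"sj":[84,25,97,94],"ygg":{"e":23,"iff":13,"p":19}}
After op 9 (replace /ygg/e 50): {"b":{"ox":84,"zx":37},"sj":[84,25,97,94],"ygg":{"e":50,"iff":13,"p":19}}
After op 10 (replace /sj/2 92): {"b":{"ox":84,"zx":37},"sj":[84,25,92,94],"ygg":{"e":50,"iff":13,"p":19}}
After op 11 (add /b/cmw 2): {"b":{"cmw":2,"ox":84,"zx":37},"sj":[84,25,92,94],"ygg":{"e":50,"iff":13,"p":19}}
After op 12 (add /sj/0 52): {"b":{"cmw":2,"ox":84,"zx":37},"sj":[52,84,25,92,94],"ygg":{"e":50,"iff":13,"p":19}}
After op 13 (remove /b/cmw): {"b":{"ox":84,"zx":37},"sj":[52,84,25,92,94],"ygg":{"e":50,"iff":13,"p":19}}
After op 14 (add /sj/0 34): {"b":{"ox":84,"zx":37},"sj":[34,52,84,25,92,94],"ygg":{"e":50,"iff":13,"p":19}}
After op 15 (add /jo 46): {"b":{"ox":84,"zx":37},"jo":46,"sj":[34,52,84,25,92,94],"ygg":{"e":50,"iff":13,"p":19}}
After op 16 (replace /sj/1 39): {"b":{"ox":84,"zx":37},"jo":46,"sj":[34,39,84,25,92,94],"ygg":{"e":50,"iff":13,"p":19}}
After op 17 (remove /ygg): {"b":{"ox":84,"zx":37},"jo":46,"sj":[34,39,84,25,92,94]}
After op 18 (replace /b/zx 7): {"b":{"ox":84,"zx":7},"jo":46,"sj":[34,39,84,25,92,94]}
After op 19 (add /sj/0 12): {"b":{"ox":84,"zx":7},"jo":46,"sj":[12,34,39,84,25,92,94]}
After op 20 (replace /sj/1 80): {"b":{"ox":84,"zx":7},"jo":46,"sj":[12,80,39,84,25,92,94]}

Answer: {"b":{"ox":84,"zx":7},"jo":46,"sj":[12,80,39,84,25,92,94]}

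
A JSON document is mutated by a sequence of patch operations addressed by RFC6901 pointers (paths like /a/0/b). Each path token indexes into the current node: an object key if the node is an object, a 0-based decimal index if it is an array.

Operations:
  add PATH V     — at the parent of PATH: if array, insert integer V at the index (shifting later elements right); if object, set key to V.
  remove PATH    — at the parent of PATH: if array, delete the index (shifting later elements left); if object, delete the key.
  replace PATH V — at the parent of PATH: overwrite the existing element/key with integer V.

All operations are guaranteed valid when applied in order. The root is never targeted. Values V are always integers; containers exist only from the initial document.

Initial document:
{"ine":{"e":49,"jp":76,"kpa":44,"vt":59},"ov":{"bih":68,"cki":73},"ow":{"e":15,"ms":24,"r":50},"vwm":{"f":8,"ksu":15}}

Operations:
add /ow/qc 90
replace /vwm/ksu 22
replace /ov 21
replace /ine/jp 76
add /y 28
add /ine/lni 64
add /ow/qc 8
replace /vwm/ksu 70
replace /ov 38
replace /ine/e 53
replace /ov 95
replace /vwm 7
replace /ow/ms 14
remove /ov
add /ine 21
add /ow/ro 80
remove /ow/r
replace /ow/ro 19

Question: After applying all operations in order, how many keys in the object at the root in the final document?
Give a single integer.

Answer: 4

Derivation:
After op 1 (add /ow/qc 90): {"ine":{"e":49,"jp":76,"kpa":44,"vt":59},"ov":{"bih":68,"cki":73},"ow":{"e":15,"ms":24,"qc":90,"r":50},"vwm":{"f":8,"ksu":15}}
After op 2 (replace /vwm/ksu 22): {"ine":{"e":49,"jp":76,"kpa":44,"vt":59},"ov":{"bih":68,"cki":73},"ow":{"e":15,"ms":24,"qc":90,"r":50},"vwm":{"f":8,"ksu":22}}
After op 3 (replace /ov 21): {"ine":{"e":49,"jp":76,"kpa":44,"vt":59},"ov":21,"ow":{"e":15,"ms":24,"qc":90,"r":50},"vwm":{"f":8,"ksu":22}}
After op 4 (replace /ine/jp 76): {"ine":{"e":49,"jp":76,"kpa":44,"vt":59},"ov":21,"ow":{"e":15,"ms":24,"qc":90,"r":50},"vwm":{"f":8,"ksu":22}}
After op 5 (add /y 28): {"ine":{"e":49,"jp":76,"kpa":44,"vt":59},"ov":21,"ow":{"e":15,"ms":24,"qc":90,"r":50},"vwm":{"f":8,"ksu":22},"y":28}
After op 6 (add /ine/lni 64): {"ine":{"e":49,"jp":76,"kpa":44,"lni":64,"vt":59},"ov":21,"ow":{"e":15,"ms":24,"qc":90,"r":50},"vwm":{"f":8,"ksu":22},"y":28}
After op 7 (add /ow/qc 8): {"ine":{"e":49,"jp":76,"kpa":44,"lni":64,"vt":59},"ov":21,"ow":{"e":15,"ms":24,"qc":8,"r":50},"vwm":{"f":8,"ksu":22},"y":28}
After op 8 (replace /vwm/ksu 70): {"ine":{"e":49,"jp":76,"kpa":44,"lni":64,"vt":59},"ov":21,"ow":{"e":15,"ms":24,"qc":8,"r":50},"vwm":{"f":8,"ksu":70},"y":28}
After op 9 (replace /ov 38): {"ine":{"e":49,"jp":76,"kpa":44,"lni":64,"vt":59},"ov":38,"ow":{"e":15,"ms":24,"qc":8,"r":50},"vwm":{"f":8,"ksu":70},"y":28}
After op 10 (replace /ine/e 53): {"ine":{"e":53,"jp":76,"kpa":44,"lni":64,"vt":59},"ov":38,"ow":{"e":15,"ms":24,"qc":8,"r":50},"vwm":{"f":8,"ksu":70},"y":28}
After op 11 (replace /ov 95): {"ine":{"e":53,"jp":76,"kpa":44,"lni":64,"vt":59},"ov":95,"ow":{"e":15,"ms":24,"qc":8,"r":50},"vwm":{"f":8,"ksu":70},"y":28}
After op 12 (replace /vwm 7): {"ine":{"e":53,"jp":76,"kpa":44,"lni":64,"vt":59},"ov":95,"ow":{"e":15,"ms":24,"qc":8,"r":50},"vwm":7,"y":28}
After op 13 (replace /ow/ms 14): {"ine":{"e":53,"jp":76,"kpa":44,"lni":64,"vt":59},"ov":95,"ow":{"e":15,"ms":14,"qc":8,"r":50},"vwm":7,"y":28}
After op 14 (remove /ov): {"ine":{"e":53,"jp":76,"kpa":44,"lni":64,"vt":59},"ow":{"e":15,"ms":14,"qc":8,"r":50},"vwm":7,"y":28}
After op 15 (add /ine 21): {"ine":21,"ow":{"e":15,"ms":14,"qc":8,"r":50},"vwm":7,"y":28}
After op 16 (add /ow/ro 80): {"ine":21,"ow":{"e":15,"ms":14,"qc":8,"r":50,"ro":80},"vwm":7,"y":28}
After op 17 (remove /ow/r): {"ine":21,"ow":{"e":15,"ms":14,"qc":8,"ro":80},"vwm":7,"y":28}
After op 18 (replace /ow/ro 19): {"ine":21,"ow":{"e":15,"ms":14,"qc":8,"ro":19},"vwm":7,"y":28}
Size at the root: 4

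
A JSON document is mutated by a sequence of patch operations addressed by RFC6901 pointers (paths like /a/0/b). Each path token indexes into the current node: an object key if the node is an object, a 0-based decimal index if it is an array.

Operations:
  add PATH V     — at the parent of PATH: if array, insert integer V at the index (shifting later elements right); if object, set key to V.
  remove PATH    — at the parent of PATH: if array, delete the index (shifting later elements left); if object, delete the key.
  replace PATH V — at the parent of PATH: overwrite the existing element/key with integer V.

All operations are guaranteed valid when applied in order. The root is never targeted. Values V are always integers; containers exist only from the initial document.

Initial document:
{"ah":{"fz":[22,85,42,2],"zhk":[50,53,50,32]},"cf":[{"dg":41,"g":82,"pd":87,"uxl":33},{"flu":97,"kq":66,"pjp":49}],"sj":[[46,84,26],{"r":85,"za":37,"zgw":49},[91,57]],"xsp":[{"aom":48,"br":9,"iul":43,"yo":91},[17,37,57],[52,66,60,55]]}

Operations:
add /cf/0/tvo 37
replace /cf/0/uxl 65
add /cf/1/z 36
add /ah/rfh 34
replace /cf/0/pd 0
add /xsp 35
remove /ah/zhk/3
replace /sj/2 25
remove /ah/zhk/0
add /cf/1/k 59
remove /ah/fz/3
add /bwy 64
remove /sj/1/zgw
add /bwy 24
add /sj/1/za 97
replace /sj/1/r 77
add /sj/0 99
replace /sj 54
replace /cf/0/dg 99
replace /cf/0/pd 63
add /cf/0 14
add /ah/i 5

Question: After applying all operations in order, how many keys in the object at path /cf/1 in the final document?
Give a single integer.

Answer: 5

Derivation:
After op 1 (add /cf/0/tvo 37): {"ah":{"fz":[22,85,42,2],"zhk":[50,53,50,32]},"cf":[{"dg":41,"g":82,"pd":87,"tvo":37,"uxl":33},{"flu":97,"kq":66,"pjp":49}],"sj":[[46,84,26],{"r":85,"za":37,"zgw":49},[91,57]],"xsp":[{"aom":48,"br":9,"iul":43,"yo":91},[17,37,57],[52,66,60,55]]}
After op 2 (replace /cf/0/uxl 65): {"ah":{"fz":[22,85,42,2],"zhk":[50,53,50,32]},"cf":[{"dg":41,"g":82,"pd":87,"tvo":37,"uxl":65},{"flu":97,"kq":66,"pjp":49}],"sj":[[46,84,26],{"r":85,"za":37,"zgw":49},[91,57]],"xsp":[{"aom":48,"br":9,"iul":43,"yo":91},[17,37,57],[52,66,60,55]]}
After op 3 (add /cf/1/z 36): {"ah":{"fz":[22,85,42,2],"zhk":[50,53,50,32]},"cf":[{"dg":41,"g":82,"pd":87,"tvo":37,"uxl":65},{"flu":97,"kq":66,"pjp":49,"z":36}],"sj":[[46,84,26],{"r":85,"za":37,"zgw":49},[91,57]],"xsp":[{"aom":48,"br":9,"iul":43,"yo":91},[17,37,57],[52,66,60,55]]}
After op 4 (add /ah/rfh 34): {"ah":{"fz":[22,85,42,2],"rfh":34,"zhk":[50,53,50,32]},"cf":[{"dg":41,"g":82,"pd":87,"tvo":37,"uxl":65},{"flu":97,"kq":66,"pjp":49,"z":36}],"sj":[[46,84,26],{"r":85,"za":37,"zgw":49},[91,57]],"xsp":[{"aom":48,"br":9,"iul":43,"yo":91},[17,37,57],[52,66,60,55]]}
After op 5 (replace /cf/0/pd 0): {"ah":{"fz":[22,85,42,2],"rfh":34,"zhk":[50,53,50,32]},"cf":[{"dg":41,"g":82,"pd":0,"tvo":37,"uxl":65},{"flu":97,"kq":66,"pjp":49,"z":36}],"sj":[[46,84,26],{"r":85,"za":37,"zgw":49},[91,57]],"xsp":[{"aom":48,"br":9,"iul":43,"yo":91},[17,37,57],[52,66,60,55]]}
After op 6 (add /xsp 35): {"ah":{"fz":[22,85,42,2],"rfh":34,"zhk":[50,53,50,32]},"cf":[{"dg":41,"g":82,"pd":0,"tvo":37,"uxl":65},{"flu":97,"kq":66,"pjp":49,"z":36}],"sj":[[46,84,26],{"r":85,"za":37,"zgw":49},[91,57]],"xsp":35}
After op 7 (remove /ah/zhk/3): {"ah":{"fz":[22,85,42,2],"rfh":34,"zhk":[50,53,50]},"cf":[{"dg":41,"g":82,"pd":0,"tvo":37,"uxl":65},{"flu":97,"kq":66,"pjp":49,"z":36}],"sj":[[46,84,26],{"r":85,"za":37,"zgw":49},[91,57]],"xsp":35}
After op 8 (replace /sj/2 25): {"ah":{"fz":[22,85,42,2],"rfh":34,"zhk":[50,53,50]},"cf":[{"dg":41,"g":82,"pd":0,"tvo":37,"uxl":65},{"flu":97,"kq":66,"pjp":49,"z":36}],"sj":[[46,84,26],{"r":85,"za":37,"zgw":49},25],"xsp":35}
After op 9 (remove /ah/zhk/0): {"ah":{"fz":[22,85,42,2],"rfh":34,"zhk":[53,50]},"cf":[{"dg":41,"g":82,"pd":0,"tvo":37,"uxl":65},{"flu":97,"kq":66,"pjp":49,"z":36}],"sj":[[46,84,26],{"r":85,"za":37,"zgw":49},25],"xsp":35}
After op 10 (add /cf/1/k 59): {"ah":{"fz":[22,85,42,2],"rfh":34,"zhk":[53,50]},"cf":[{"dg":41,"g":82,"pd":0,"tvo":37,"uxl":65},{"flu":97,"k":59,"kq":66,"pjp":49,"z":36}],"sj":[[46,84,26],{"r":85,"za":37,"zgw":49},25],"xsp":35}
After op 11 (remove /ah/fz/3): {"ah":{"fz":[22,85,42],"rfh":34,"zhk":[53,50]},"cf":[{"dg":41,"g":82,"pd":0,"tvo":37,"uxl":65},{"flu":97,"k":59,"kq":66,"pjp":49,"z":36}],"sj":[[46,84,26],{"r":85,"za":37,"zgw":49},25],"xsp":35}
After op 12 (add /bwy 64): {"ah":{"fz":[22,85,42],"rfh":34,"zhk":[53,50]},"bwy":64,"cf":[{"dg":41,"g":82,"pd":0,"tvo":37,"uxl":65},{"flu":97,"k":59,"kq":66,"pjp":49,"z":36}],"sj":[[46,84,26],{"r":85,"za":37,"zgw":49},25],"xsp":35}
After op 13 (remove /sj/1/zgw): {"ah":{"fz":[22,85,42],"rfh":34,"zhk":[53,50]},"bwy":64,"cf":[{"dg":41,"g":82,"pd":0,"tvo":37,"uxl":65},{"flu":97,"k":59,"kq":66,"pjp":49,"z":36}],"sj":[[46,84,26],{"r":85,"za":37},25],"xsp":35}
After op 14 (add /bwy 24): {"ah":{"fz":[22,85,42],"rfh":34,"zhk":[53,50]},"bwy":24,"cf":[{"dg":41,"g":82,"pd":0,"tvo":37,"uxl":65},{"flu":97,"k":59,"kq":66,"pjp":49,"z":36}],"sj":[[46,84,26],{"r":85,"za":37},25],"xsp":35}
After op 15 (add /sj/1/za 97): {"ah":{"fz":[22,85,42],"rfh":34,"zhk":[53,50]},"bwy":24,"cf":[{"dg":41,"g":82,"pd":0,"tvo":37,"uxl":65},{"flu":97,"k":59,"kq":66,"pjp":49,"z":36}],"sj":[[46,84,26],{"r":85,"za":97},25],"xsp":35}
After op 16 (replace /sj/1/r 77): {"ah":{"fz":[22,85,42],"rfh":34,"zhk":[53,50]},"bwy":24,"cf":[{"dg":41,"g":82,"pd":0,"tvo":37,"uxl":65},{"flu":97,"k":59,"kq":66,"pjp":49,"z":36}],"sj":[[46,84,26],{"r":77,"za":97},25],"xsp":35}
After op 17 (add /sj/0 99): {"ah":{"fz":[22,85,42],"rfh":34,"zhk":[53,50]},"bwy":24,"cf":[{"dg":41,"g":82,"pd":0,"tvo":37,"uxl":65},{"flu":97,"k":59,"kq":66,"pjp":49,"z":36}],"sj":[99,[46,84,26],{"r":77,"za":97},25],"xsp":35}
After op 18 (replace /sj 54): {"ah":{"fz":[22,85,42],"rfh":34,"zhk":[53,50]},"bwy":24,"cf":[{"dg":41,"g":82,"pd":0,"tvo":37,"uxl":65},{"flu":97,"k":59,"kq":66,"pjp":49,"z":36}],"sj":54,"xsp":35}
After op 19 (replace /cf/0/dg 99): {"ah":{"fz":[22,85,42],"rfh":34,"zhk":[53,50]},"bwy":24,"cf":[{"dg":99,"g":82,"pd":0,"tvo":37,"uxl":65},{"flu":97,"k":59,"kq":66,"pjp":49,"z":36}],"sj":54,"xsp":35}
After op 20 (replace /cf/0/pd 63): {"ah":{"fz":[22,85,42],"rfh":34,"zhk":[53,50]},"bwy":24,"cf":[{"dg":99,"g":82,"pd":63,"tvo":37,"uxl":65},{"flu":97,"k":59,"kq":66,"pjp":49,"z":36}],"sj":54,"xsp":35}
After op 21 (add /cf/0 14): {"ah":{"fz":[22,85,42],"rfh":34,"zhk":[53,50]},"bwy":24,"cf":[14,{"dg":99,"g":82,"pd":63,"tvo":37,"uxl":65},{"flu":97,"k":59,"kq":66,"pjp":49,"z":36}],"sj":54,"xsp":35}
After op 22 (add /ah/i 5): {"ah":{"fz":[22,85,42],"i":5,"rfh":34,"zhk":[53,50]},"bwy":24,"cf":[14,{"dg":99,"g":82,"pd":63,"tvo":37,"uxl":65},{"flu":97,"k":59,"kq":66,"pjp":49,"z":36}],"sj":54,"xsp":35}
Size at path /cf/1: 5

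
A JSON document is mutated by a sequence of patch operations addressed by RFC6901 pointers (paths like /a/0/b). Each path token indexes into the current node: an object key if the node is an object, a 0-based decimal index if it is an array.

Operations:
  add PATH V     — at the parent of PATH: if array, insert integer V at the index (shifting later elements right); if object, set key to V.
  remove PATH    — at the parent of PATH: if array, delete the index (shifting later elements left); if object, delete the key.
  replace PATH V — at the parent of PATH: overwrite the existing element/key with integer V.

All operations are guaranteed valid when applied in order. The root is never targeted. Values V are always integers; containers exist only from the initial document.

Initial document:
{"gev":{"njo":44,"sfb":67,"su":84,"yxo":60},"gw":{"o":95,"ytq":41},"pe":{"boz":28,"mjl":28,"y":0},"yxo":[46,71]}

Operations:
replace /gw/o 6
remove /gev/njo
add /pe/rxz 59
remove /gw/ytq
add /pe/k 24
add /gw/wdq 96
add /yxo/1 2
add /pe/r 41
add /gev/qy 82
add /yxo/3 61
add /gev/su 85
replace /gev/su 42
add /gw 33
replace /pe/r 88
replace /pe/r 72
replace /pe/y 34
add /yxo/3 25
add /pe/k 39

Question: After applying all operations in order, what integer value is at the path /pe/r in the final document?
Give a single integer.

After op 1 (replace /gw/o 6): {"gev":{"njo":44,"sfb":67,"su":84,"yxo":60},"gw":{"o":6,"ytq":41},"pe":{"boz":28,"mjl":28,"y":0},"yxo":[46,71]}
After op 2 (remove /gev/njo): {"gev":{"sfb":67,"su":84,"yxo":60},"gw":{"o":6,"ytq":41},"pe":{"boz":28,"mjl":28,"y":0},"yxo":[46,71]}
After op 3 (add /pe/rxz 59): {"gev":{"sfb":67,"su":84,"yxo":60},"gw":{"o":6,"ytq":41},"pe":{"boz":28,"mjl":28,"rxz":59,"y":0},"yxo":[46,71]}
After op 4 (remove /gw/ytq): {"gev":{"sfb":67,"su":84,"yxo":60},"gw":{"o":6},"pe":{"boz":28,"mjl":28,"rxz":59,"y":0},"yxo":[46,71]}
After op 5 (add /pe/k 24): {"gev":{"sfb":67,"su":84,"yxo":60},"gw":{"o":6},"pe":{"boz":28,"k":24,"mjl":28,"rxz":59,"y":0},"yxo":[46,71]}
After op 6 (add /gw/wdq 96): {"gev":{"sfb":67,"su":84,"yxo":60},"gw":{"o":6,"wdq":96},"pe":{"boz":28,"k":24,"mjl":28,"rxz":59,"y":0},"yxo":[46,71]}
After op 7 (add /yxo/1 2): {"gev":{"sfb":67,"su":84,"yxo":60},"gw":{"o":6,"wdq":96},"pe":{"boz":28,"k":24,"mjl":28,"rxz":59,"y":0},"yxo":[46,2,71]}
After op 8 (add /pe/r 41): {"gev":{"sfb":67,"su":84,"yxo":60},"gw":{"o":6,"wdq":96},"pe":{"boz":28,"k":24,"mjl":28,"r":41,"rxz":59,"y":0},"yxo":[46,2,71]}
After op 9 (add /gev/qy 82): {"gev":{"qy":82,"sfb":67,"su":84,"yxo":60},"gw":{"o":6,"wdq":96},"pe":{"boz":28,"k":24,"mjl":28,"r":41,"rxz":59,"y":0},"yxo":[46,2,71]}
After op 10 (add /yxo/3 61): {"gev":{"qy":82,"sfb":67,"su":84,"yxo":60},"gw":{"o":6,"wdq":96},"pe":{"boz":28,"k":24,"mjl":28,"r":41,"rxz":59,"y":0},"yxo":[46,2,71,61]}
After op 11 (add /gev/su 85): {"gev":{"qy":82,"sfb":67,"su":85,"yxo":60},"gw":{"o":6,"wdq":96},"pe":{"boz":28,"k":24,"mjl":28,"r":41,"rxz":59,"y":0},"yxo":[46,2,71,61]}
After op 12 (replace /gev/su 42): {"gev":{"qy":82,"sfb":67,"su":42,"yxo":60},"gw":{"o":6,"wdq":96},"pe":{"boz":28,"k":24,"mjl":28,"r":41,"rxz":59,"y":0},"yxo":[46,2,71,61]}
After op 13 (add /gw 33): {"gev":{"qy":82,"sfb":67,"su":42,"yxo":60},"gw":33,"pe":{"boz":28,"k":24,"mjl":28,"r":41,"rxz":59,"y":0},"yxo":[46,2,71,61]}
After op 14 (replace /pe/r 88): {"gev":{"qy":82,"sfb":67,"su":42,"yxo":60},"gw":33,"pe":{"boz":28,"k":24,"mjl":28,"r":88,"rxz":59,"y":0},"yxo":[46,2,71,61]}
After op 15 (replace /pe/r 72): {"gev":{"qy":82,"sfb":67,"su":42,"yxo":60},"gw":33,"pe":{"boz":28,"k":24,"mjl":28,"r":72,"rxz":59,"y":0},"yxo":[46,2,71,61]}
After op 16 (replace /pe/y 34): {"gev":{"qy":82,"sfb":67,"su":42,"yxo":60},"gw":33,"pe":{"boz":28,"k":24,"mjl":28,"r":72,"rxz":59,"y":34},"yxo":[46,2,71,61]}
After op 17 (add /yxo/3 25): {"gev":{"qy":82,"sfb":67,"su":42,"yxo":60},"gw":33,"pe":{"boz":28,"k":24,"mjl":28,"r":72,"rxz":59,"y":34},"yxo":[46,2,71,25,61]}
After op 18 (add /pe/k 39): {"gev":{"qy":82,"sfb":67,"su":42,"yxo":60},"gw":33,"pe":{"boz":28,"k":39,"mjl":28,"r":72,"rxz":59,"y":34},"yxo":[46,2,71,25,61]}
Value at /pe/r: 72

Answer: 72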